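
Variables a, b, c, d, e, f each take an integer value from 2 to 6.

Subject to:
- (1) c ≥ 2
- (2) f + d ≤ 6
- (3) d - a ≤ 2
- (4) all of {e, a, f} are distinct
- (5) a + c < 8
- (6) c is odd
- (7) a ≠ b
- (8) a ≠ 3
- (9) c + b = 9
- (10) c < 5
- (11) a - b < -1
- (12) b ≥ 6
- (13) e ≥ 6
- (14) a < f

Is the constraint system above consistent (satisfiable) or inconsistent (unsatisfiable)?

Satisfiable

Setting (a, b, c, d, e, f) = (2, 6, 3, 3, 6, 3) satisfies everything: constraint 2: f + d = 6; constraint 3: d - a = 1; constraint 5: a + c = 5, and the others follow.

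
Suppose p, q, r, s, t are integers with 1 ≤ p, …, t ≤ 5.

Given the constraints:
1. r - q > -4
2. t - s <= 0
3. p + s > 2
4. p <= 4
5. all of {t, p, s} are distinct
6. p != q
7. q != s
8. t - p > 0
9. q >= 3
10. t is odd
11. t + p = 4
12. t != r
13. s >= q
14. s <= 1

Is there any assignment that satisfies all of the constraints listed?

Unsatisfiable

From constraint 9: q ≥ 3. From constraints 13 and 14: q ≤ s and s ≤ 1, so q ≤ 1. But 1 < 3, so no value of q works.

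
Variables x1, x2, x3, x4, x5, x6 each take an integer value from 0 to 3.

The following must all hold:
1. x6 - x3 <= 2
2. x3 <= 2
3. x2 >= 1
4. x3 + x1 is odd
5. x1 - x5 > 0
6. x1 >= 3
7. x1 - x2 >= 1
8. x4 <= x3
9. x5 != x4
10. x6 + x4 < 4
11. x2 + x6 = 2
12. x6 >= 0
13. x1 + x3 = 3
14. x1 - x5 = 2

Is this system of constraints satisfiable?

Setting (x1, x2, x3, x4, x5, x6) = (3, 1, 0, 0, 1, 1) satisfies everything: constraint 1: x6 - x3 = 1; constraint 5: x1 - x5 = 2; constraint 7: x1 - x2 = 2, and the others follow.

Satisfiable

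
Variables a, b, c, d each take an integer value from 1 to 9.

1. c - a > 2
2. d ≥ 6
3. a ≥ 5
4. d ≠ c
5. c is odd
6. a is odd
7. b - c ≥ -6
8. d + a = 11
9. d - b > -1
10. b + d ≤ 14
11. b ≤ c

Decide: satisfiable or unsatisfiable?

One satisfying assignment is a = 5, b = 5, c = 9, d = 6.
For the less obvious constraints — constraint 1: c - a = 4; constraint 7: b - c = -4; constraint 8: d + a = 11 — and the others hold by inspection.

Satisfiable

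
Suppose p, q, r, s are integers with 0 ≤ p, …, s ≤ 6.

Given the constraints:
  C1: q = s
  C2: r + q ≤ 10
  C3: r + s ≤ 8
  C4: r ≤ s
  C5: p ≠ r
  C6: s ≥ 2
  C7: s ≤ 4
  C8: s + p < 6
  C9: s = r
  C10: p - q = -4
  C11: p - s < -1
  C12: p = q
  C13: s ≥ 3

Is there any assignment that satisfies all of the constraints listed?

From constraints 1, 9, and 12, p = q = s = r, so p = r. But constraint 5 says p ≠ r. Contradiction.

Unsatisfiable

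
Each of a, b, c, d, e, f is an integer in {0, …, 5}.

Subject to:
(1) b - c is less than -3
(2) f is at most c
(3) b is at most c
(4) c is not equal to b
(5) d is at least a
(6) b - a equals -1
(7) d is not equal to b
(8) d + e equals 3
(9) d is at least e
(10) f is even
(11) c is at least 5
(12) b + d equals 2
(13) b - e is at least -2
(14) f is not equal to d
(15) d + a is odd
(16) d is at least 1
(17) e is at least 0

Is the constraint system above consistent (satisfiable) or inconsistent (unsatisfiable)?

The assignment a = 1, b = 0, c = 5, d = 2, e = 1, f = 4 works:
  constraint 1 holds since b - c = -5.
  constraint 6 holds since b - a = -1.
The rest check out directly.

Satisfiable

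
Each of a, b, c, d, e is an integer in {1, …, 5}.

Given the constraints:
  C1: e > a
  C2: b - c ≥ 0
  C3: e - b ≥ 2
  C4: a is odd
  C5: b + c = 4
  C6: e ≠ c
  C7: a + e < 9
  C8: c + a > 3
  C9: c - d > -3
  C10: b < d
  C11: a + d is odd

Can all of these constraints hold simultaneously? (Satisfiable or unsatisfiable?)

The assignment a = 3, b = 2, c = 2, d = 4, e = 5 works:
  constraint 2 holds since b - c = 0.
  constraint 3 holds since e - b = 3.
  constraint 5 holds since b + c = 4.
The rest check out directly.

Satisfiable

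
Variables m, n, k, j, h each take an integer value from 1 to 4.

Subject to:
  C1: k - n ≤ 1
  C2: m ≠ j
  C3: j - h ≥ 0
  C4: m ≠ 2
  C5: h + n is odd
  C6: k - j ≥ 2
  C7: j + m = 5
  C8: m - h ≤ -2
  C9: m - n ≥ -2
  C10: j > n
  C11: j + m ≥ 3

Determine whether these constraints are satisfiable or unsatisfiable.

Unsatisfiable

Constraints 1, 3, 6, 8, and 9 give m − n ≥ -2, n − k ≥ -1, k − j ≥ 2, j − h ≥ 0, h − m ≥ 2.
Adding all 5 inequalities: the left sides telescope to 0, and the right sides sum to (-2) + (-1) + 2 + 0 + 2 = 1. So 0 ≥ 1, which is false.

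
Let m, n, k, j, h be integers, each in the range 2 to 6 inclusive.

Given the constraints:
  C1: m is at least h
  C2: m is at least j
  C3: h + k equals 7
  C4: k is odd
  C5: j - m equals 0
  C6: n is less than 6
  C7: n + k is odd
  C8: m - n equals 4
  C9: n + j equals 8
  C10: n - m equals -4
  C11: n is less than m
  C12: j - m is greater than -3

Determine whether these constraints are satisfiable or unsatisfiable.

Setting (m, n, k, j, h) = (6, 2, 3, 6, 4) satisfies everything: constraint 3: h + k = 7; constraint 5: j - m = 0, and the others follow.

Satisfiable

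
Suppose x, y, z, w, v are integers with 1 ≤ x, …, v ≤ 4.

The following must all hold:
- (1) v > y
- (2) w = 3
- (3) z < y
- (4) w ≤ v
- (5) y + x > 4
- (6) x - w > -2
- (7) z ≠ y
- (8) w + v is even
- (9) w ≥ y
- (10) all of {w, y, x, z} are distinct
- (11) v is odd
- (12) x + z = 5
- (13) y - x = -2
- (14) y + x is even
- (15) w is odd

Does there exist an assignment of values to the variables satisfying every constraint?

One satisfying assignment is x = 4, y = 2, z = 1, w = 3, v = 3.
For the less obvious constraints — constraint 5: y + x = 6; constraint 6: x - w = 1 — and the others hold by inspection.

Satisfiable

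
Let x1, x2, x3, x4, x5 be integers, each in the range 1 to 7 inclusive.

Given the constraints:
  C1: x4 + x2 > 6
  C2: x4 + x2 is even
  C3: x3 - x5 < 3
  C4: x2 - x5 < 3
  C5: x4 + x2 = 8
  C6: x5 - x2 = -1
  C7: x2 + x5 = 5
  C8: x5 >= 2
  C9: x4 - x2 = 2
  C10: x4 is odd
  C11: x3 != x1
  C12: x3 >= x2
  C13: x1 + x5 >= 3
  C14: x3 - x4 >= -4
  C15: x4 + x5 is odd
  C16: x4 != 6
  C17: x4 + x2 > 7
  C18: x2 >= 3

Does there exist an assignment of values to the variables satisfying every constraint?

Satisfiable

One satisfying assignment is x1 = 3, x2 = 3, x3 = 4, x4 = 5, x5 = 2.
For the less obvious constraints — constraint 1: x4 + x2 = 8; constraint 3: x3 - x5 = 2 — and the others hold by inspection.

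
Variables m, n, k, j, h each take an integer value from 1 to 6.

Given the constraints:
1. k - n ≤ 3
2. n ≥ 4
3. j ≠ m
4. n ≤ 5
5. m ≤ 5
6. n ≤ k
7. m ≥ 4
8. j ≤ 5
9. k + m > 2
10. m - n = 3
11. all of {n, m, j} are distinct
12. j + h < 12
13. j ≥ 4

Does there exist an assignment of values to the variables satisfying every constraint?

Constraints 2, 4, 5, 7, 8, and 13 confine each of n, m, j to the 2 values {4, 5}.
Constraint 11 requires all 3 of them to be distinct, but only 2 values are available — impossible by the pigeonhole principle.

Unsatisfiable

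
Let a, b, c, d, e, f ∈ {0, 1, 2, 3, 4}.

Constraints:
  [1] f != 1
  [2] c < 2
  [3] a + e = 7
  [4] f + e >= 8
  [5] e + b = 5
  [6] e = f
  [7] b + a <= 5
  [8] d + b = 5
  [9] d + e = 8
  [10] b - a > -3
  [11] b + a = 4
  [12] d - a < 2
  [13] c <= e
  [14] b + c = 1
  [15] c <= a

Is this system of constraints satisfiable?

Satisfiable

Setting (a, b, c, d, e, f) = (3, 1, 0, 4, 4, 4) satisfies everything: constraint 3: a + e = 7; constraint 4: f + e = 8; constraint 5: e + b = 5, and the others follow.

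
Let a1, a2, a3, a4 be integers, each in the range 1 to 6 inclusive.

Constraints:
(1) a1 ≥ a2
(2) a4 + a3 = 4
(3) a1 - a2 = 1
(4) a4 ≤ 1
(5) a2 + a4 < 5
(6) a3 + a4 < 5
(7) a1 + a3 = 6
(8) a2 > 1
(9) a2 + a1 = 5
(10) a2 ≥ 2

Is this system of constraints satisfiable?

Satisfiable

Try a1 = 3, a2 = 2, a3 = 3, a4 = 1.
Check constraint 2: a4 + a3 = 4; constraint 3: a1 - a2 = 1. The remaining constraints are straightforward to verify.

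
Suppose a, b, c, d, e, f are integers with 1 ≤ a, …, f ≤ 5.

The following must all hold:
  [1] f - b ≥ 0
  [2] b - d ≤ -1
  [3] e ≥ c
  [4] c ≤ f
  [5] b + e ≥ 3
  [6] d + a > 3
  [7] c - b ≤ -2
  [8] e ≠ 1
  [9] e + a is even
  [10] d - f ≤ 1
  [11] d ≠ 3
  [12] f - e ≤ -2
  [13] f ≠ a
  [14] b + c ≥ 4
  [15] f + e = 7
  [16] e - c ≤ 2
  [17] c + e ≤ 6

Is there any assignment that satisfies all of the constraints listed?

Unsatisfiable

Constraints 2, 7, 10, 12, and 16 give b − c ≥ 2, c − e ≥ -2, e − f ≥ 2, f − d ≥ -1, d − b ≥ 1.
Adding all 5 inequalities: the left sides telescope to 0, and the right sides sum to 2 + (-2) + 2 + (-1) + 1 = 2. So 0 ≥ 2, which is false.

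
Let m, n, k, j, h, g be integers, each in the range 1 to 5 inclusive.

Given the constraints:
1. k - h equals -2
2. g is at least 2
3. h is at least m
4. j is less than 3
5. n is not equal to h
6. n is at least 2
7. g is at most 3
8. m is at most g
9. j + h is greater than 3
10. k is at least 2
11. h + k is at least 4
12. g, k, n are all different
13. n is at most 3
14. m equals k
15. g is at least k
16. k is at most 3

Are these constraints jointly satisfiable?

Unsatisfiable

Constraints 2, 6, 7, 10, 13, and 16 confine each of g, k, n to the 2 values {2, 3}.
Constraint 12 requires all 3 of them to be distinct, but only 2 values are available — impossible by the pigeonhole principle.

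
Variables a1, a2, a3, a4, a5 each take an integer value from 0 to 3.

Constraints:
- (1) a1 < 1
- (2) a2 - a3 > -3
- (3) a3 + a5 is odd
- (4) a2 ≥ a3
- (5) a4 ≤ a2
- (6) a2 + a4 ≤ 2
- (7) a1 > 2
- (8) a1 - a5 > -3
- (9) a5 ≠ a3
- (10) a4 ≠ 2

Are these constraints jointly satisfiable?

From constraint 7: a1 ≥ 3. From constraint 1: a1 ≤ 0. But 0 < 3, so no value of a1 works.

Unsatisfiable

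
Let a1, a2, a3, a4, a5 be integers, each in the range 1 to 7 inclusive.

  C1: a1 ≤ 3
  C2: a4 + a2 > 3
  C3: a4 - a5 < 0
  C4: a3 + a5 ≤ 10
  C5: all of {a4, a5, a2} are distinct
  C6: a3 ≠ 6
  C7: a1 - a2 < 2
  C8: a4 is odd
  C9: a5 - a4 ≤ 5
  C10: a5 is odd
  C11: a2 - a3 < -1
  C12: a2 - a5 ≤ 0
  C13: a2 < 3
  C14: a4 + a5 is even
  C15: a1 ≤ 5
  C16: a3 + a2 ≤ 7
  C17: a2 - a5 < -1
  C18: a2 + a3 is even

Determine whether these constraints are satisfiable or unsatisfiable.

Satisfiable

The assignment a1 = 1, a2 = 2, a3 = 4, a4 = 3, a5 = 5 works:
  constraint 2 holds since a4 + a2 = 5.
  constraint 3 holds since a4 - a5 = -2.
  constraint 4 holds since a3 + a5 = 9.
The rest check out directly.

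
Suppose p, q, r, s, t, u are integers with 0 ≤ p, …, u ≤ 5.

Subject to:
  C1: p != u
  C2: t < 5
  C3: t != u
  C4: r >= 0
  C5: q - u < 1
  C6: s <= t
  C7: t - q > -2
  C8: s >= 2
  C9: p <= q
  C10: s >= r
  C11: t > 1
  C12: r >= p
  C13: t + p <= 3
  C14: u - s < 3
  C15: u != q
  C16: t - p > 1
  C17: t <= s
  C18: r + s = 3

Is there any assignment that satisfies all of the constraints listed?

Setting (p, q, r, s, t, u) = (0, 1, 1, 2, 2, 3) satisfies everything: constraint 5: q - u = -2; constraint 7: t - q = 1; constraint 13: t + p = 2, and the others follow.

Satisfiable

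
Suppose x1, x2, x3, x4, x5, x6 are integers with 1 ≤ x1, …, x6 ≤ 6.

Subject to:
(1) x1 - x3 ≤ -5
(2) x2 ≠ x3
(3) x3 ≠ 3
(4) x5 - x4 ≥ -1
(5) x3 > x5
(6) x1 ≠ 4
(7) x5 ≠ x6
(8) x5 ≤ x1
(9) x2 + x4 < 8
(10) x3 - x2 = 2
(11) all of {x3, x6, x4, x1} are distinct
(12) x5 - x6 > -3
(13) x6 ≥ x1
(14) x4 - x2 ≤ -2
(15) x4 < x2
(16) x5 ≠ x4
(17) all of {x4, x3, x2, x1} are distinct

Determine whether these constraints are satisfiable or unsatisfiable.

Satisfiable

One satisfying assignment is x1 = 1, x2 = 4, x3 = 6, x4 = 2, x5 = 1, x6 = 3.
For the less obvious constraints — constraint 1: x1 - x3 = -5; constraint 4: x5 - x4 = -1; constraint 9: x2 + x4 = 6 — and the others hold by inspection.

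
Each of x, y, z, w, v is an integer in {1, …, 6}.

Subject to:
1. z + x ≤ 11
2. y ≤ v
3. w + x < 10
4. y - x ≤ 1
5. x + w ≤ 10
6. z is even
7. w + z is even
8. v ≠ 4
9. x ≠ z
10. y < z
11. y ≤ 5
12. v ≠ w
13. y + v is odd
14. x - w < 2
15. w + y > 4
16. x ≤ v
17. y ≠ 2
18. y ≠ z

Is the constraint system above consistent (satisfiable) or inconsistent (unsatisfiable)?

Satisfiable

Take x = 4, y = 3, z = 6, w = 4, v = 6. Then constraint 1: z + x = 10; constraint 3: w + x = 8, and every other listed constraint is also met.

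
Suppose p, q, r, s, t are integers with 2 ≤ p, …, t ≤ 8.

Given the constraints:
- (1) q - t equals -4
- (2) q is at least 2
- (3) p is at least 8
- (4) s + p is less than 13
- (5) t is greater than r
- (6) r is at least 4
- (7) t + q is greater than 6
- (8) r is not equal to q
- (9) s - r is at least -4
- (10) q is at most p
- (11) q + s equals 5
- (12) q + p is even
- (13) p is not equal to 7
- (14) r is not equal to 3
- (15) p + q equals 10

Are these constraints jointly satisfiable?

Take p = 8, q = 2, r = 4, s = 3, t = 6. Then constraint 1: q - t = -4; constraint 4: s + p = 11, and every other listed constraint is also met.

Satisfiable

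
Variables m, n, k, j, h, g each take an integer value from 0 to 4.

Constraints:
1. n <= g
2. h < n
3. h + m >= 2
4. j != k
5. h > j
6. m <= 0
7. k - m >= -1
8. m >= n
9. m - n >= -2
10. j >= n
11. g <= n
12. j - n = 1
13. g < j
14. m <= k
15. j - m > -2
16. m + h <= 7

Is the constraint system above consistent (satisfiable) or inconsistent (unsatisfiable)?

Constraints 1, 2, 5, and 13 give h < n, n ≤ g, g < j, j < h. Chaining: h < n ≤ g < j < h, which forces h < h — impossible.

Unsatisfiable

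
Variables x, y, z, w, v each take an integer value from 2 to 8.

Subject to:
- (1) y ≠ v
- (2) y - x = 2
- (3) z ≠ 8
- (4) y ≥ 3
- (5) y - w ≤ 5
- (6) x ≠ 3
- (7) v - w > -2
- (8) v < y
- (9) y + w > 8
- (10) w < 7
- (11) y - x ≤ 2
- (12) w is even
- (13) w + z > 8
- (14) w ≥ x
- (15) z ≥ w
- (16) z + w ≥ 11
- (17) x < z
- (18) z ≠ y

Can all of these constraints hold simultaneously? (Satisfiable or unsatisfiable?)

Satisfiable

Take x = 4, y = 6, z = 7, w = 4, v = 3. Then constraint 2: y - x = 2; constraint 5: y - w = 2, and every other listed constraint is also met.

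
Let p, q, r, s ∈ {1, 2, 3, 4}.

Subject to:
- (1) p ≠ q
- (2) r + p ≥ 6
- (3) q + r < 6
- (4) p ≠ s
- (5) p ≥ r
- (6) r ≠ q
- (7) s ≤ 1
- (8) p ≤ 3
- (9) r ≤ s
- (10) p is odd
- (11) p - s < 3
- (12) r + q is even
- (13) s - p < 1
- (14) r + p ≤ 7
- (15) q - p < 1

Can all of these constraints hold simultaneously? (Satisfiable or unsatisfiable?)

From constraints 7 and 9: r ≤ s ≤ 1. From constraint 8: p ≤ 3. Hence r + p ≤ 4. But constraint 2 requires r + p ≥ 6, and 6 > 4. Contradiction.

Unsatisfiable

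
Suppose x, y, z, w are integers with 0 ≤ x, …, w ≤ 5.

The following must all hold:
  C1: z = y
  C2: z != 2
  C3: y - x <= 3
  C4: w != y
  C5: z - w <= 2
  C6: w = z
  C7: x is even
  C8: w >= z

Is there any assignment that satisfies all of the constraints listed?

Unsatisfiable

From constraints 1 and 6, w = z = y, so w = y. But constraint 4 says w ≠ y. Contradiction.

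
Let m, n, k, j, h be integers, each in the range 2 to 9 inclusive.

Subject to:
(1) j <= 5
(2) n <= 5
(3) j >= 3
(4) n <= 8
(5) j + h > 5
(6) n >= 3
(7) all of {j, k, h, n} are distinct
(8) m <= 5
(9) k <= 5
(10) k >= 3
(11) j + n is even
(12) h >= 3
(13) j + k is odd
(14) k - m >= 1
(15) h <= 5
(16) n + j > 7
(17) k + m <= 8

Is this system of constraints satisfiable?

Constraints 1, 2, 3, 6, 9, 10, 12, and 15 confine each of j, k, h, n to the 3 values {3, …, 5}.
Constraint 7 requires all 4 of them to be distinct, but only 3 values are available — impossible by the pigeonhole principle.

Unsatisfiable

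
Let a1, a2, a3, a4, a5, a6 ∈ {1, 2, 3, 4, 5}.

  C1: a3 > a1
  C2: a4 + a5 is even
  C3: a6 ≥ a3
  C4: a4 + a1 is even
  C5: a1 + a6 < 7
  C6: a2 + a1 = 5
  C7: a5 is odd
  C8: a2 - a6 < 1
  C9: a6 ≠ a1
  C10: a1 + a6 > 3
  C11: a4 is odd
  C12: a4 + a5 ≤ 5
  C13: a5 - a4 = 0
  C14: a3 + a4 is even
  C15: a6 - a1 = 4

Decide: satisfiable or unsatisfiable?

Satisfiable

The assignment a1 = 1, a2 = 4, a3 = 3, a4 = 1, a5 = 1, a6 = 5 works:
  constraint 5 holds since a1 + a6 = 6.
  constraint 6 holds since a2 + a1 = 5.
The rest check out directly.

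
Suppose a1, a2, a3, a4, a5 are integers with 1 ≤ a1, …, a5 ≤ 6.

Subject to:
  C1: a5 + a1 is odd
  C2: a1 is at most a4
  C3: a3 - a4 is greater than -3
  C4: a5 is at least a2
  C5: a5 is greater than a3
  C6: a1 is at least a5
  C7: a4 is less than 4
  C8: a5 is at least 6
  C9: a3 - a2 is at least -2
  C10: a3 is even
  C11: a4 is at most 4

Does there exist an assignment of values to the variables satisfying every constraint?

Unsatisfiable

From constraints 6 and 8: a1 ≥ a5 and a5 ≥ 6, so a1 ≥ 6. From constraints 2 and 11: a1 ≤ a4 and a4 ≤ 4, so a1 ≤ 4. But 4 < 6, so no value of a1 works.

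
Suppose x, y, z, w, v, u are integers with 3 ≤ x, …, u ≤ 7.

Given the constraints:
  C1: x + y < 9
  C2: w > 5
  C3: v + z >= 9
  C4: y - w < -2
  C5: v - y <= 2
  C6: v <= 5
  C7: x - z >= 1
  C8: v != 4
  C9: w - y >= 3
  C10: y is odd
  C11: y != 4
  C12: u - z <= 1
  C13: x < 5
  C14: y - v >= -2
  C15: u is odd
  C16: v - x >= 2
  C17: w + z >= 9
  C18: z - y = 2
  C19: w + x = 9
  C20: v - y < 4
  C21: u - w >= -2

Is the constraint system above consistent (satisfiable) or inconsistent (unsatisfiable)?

Constraints 5, 7, 9, 12, 16, and 21 give w − y ≥ 3, y − v ≥ -2, v − x ≥ 2, x − z ≥ 1, z − u ≥ -1, u − w ≥ -2.
Adding all 6 inequalities: the left sides telescope to 0, and the right sides sum to 3 + (-2) + 2 + 1 + (-1) + (-2) = 1. So 0 ≥ 1, which is false.

Unsatisfiable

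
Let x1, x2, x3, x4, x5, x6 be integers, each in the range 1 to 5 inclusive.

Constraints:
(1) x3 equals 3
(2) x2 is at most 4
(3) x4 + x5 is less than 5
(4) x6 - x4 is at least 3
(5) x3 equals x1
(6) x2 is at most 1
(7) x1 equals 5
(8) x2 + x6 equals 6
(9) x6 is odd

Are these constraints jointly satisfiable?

Unsatisfiable

Constraint 1 fixes x3 = 3 and constraint 7 fixes x1 = 5, but constraint 5 requires x3 = x1. Since 3 ≠ 5, contradiction.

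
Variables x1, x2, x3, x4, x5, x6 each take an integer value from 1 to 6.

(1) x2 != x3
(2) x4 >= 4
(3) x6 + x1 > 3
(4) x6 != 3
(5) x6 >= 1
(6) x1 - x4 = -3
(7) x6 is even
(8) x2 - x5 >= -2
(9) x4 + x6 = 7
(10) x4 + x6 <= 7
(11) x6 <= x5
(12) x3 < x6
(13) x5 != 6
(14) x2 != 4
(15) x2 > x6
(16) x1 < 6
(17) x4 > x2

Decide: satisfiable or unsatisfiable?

Satisfiable

One satisfying assignment is x1 = 2, x2 = 3, x3 = 1, x4 = 5, x5 = 5, x6 = 2.
For the less obvious constraints — constraint 3: x6 + x1 = 4; constraint 6: x1 - x4 = -3 — and the others hold by inspection.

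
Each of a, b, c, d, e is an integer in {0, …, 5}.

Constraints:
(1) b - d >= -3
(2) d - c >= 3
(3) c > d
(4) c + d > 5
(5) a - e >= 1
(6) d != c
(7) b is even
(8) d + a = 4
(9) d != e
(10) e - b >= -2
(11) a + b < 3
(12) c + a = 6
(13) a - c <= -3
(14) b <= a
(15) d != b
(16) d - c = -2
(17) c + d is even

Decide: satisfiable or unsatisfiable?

Constraints 1, 2, 5, 10, and 13 give a − e ≥ 1, e − b ≥ -2, b − d ≥ -3, d − c ≥ 3, c − a ≥ 3.
Adding all 5 inequalities: the left sides telescope to 0, and the right sides sum to 1 + (-2) + (-3) + 3 + 3 = 2. So 0 ≥ 2, which is false.

Unsatisfiable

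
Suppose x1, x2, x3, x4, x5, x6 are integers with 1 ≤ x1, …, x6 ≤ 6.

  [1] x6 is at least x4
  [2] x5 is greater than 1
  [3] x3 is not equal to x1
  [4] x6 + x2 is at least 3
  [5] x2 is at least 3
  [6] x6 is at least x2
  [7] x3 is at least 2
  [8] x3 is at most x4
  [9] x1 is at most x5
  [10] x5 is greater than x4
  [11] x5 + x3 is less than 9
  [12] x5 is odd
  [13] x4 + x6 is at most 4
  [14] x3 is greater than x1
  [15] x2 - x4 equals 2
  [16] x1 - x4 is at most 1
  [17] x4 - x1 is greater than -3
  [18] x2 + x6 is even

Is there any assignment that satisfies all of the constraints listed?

Unsatisfiable

From constraints 7 and 8: x4 ≥ x3 ≥ 2. From constraints 5 and 6: x6 ≥ x2 ≥ 3. Hence x4 + x6 ≥ 5. But constraint 13 requires x4 + x6 ≤ 4, and 4 < 5. Contradiction.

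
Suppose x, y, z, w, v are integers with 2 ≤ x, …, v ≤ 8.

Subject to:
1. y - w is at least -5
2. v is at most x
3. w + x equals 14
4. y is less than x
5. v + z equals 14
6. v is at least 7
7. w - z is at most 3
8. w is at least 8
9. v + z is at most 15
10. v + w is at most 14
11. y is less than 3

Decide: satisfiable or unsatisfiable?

Unsatisfiable

From constraint 8: w ≥ 8. From constraints 2 and 6: x ≥ v ≥ 7. Hence w + x ≥ 15. But constraint 3 requires w + x = 14, and 14 < 15. Contradiction.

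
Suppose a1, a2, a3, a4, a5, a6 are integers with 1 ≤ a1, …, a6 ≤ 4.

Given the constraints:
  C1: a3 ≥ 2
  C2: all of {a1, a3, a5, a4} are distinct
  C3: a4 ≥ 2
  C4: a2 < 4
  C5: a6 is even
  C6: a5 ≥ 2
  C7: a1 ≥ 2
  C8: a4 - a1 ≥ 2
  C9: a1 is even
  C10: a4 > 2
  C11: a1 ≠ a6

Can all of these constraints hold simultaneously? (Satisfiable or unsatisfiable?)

Constraints 1, 3, 6, and 7 confine each of a1, a3, a5, a4 to the 3 values {2, …, 4} (the domain already gives each ≤ 4).
Constraint 2 requires all 4 of them to be distinct, but only 3 values are available — impossible by the pigeonhole principle.

Unsatisfiable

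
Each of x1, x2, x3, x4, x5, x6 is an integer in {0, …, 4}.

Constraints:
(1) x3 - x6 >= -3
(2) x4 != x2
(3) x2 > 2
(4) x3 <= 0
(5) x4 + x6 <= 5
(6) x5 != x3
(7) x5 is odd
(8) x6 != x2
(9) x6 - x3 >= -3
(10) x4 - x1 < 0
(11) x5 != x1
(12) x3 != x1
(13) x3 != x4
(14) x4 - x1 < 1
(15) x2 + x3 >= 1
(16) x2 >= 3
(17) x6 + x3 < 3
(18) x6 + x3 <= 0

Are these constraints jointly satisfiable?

Satisfiable

One satisfying assignment is x1 = 4, x2 = 3, x3 = 0, x4 = 2, x5 = 3, x6 = 0.
For the less obvious constraints — constraint 1: x3 - x6 = 0; constraint 5: x4 + x6 = 2; constraint 9: x6 - x3 = 0 — and the others hold by inspection.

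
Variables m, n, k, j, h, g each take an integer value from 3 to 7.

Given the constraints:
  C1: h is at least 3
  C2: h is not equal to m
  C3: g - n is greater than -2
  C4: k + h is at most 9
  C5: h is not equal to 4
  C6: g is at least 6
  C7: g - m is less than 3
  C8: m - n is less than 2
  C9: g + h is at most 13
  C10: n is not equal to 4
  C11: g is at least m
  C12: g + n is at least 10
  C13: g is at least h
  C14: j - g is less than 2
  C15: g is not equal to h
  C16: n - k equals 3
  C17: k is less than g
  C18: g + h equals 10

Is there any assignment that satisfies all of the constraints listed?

Satisfiable

The assignment m = 7, n = 6, k = 3, j = 6, h = 3, g = 7 works:
  constraint 3 holds since g - n = 1.
  constraint 4 holds since k + h = 6.
The rest check out directly.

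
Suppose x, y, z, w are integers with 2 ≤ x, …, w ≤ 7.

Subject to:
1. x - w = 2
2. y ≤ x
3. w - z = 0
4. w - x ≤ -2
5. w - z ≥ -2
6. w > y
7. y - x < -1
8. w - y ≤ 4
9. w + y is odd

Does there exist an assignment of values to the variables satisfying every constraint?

Satisfiable

The assignment x = 6, y = 3, z = 4, w = 4 works:
  constraint 1 holds since x - w = 2.
  constraint 3 holds since w - z = 0.
  constraint 4 holds since w - x = -2.
The rest check out directly.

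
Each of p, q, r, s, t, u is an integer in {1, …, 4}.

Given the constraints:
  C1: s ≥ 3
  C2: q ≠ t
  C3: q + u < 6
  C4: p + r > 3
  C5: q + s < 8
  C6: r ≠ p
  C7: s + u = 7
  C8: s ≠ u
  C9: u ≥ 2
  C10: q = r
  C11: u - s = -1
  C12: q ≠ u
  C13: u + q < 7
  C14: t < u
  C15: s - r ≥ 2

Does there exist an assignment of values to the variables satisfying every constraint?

Satisfiable

Setting (p, q, r, s, t, u) = (4, 2, 2, 4, 1, 3) satisfies everything: constraint 3: q + u = 5; constraint 4: p + r = 6, and the others follow.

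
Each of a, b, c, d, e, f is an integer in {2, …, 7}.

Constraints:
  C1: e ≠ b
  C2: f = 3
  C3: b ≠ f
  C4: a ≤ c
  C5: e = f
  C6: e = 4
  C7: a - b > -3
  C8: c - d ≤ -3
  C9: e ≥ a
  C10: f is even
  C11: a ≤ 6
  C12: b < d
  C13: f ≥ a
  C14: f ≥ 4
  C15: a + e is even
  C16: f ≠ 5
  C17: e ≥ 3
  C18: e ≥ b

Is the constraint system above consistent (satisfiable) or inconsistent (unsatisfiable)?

Constraint 6 fixes e = 4 and constraint 2 fixes f = 3, but constraint 5 requires e = f. Since 4 ≠ 3, contradiction.

Unsatisfiable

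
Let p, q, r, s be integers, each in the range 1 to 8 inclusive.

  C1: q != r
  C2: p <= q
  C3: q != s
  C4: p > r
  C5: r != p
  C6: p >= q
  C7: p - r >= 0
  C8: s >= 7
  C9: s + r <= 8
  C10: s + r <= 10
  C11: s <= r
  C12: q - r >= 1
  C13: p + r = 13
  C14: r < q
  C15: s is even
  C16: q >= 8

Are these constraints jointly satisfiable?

Unsatisfiable

From constraints 6 and 16: p ≥ q ≥ 8. From constraints 8 and 11: r ≥ s ≥ 7. Hence p + r ≥ 15. But constraint 13 requires p + r = 13, and 13 < 15. Contradiction.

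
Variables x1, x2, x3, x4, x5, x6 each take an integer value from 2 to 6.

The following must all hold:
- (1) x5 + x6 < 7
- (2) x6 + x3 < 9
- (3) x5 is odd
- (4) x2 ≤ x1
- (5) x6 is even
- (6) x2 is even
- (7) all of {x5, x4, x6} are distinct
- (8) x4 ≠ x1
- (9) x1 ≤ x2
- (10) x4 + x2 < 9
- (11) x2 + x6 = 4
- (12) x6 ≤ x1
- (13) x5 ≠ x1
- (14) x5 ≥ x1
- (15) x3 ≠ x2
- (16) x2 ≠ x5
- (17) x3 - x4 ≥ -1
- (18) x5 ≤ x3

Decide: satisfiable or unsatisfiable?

Satisfiable

Take x1 = 2, x2 = 2, x3 = 6, x4 = 4, x5 = 3, x6 = 2. Then constraint 1: x5 + x6 = 5; constraint 2: x6 + x3 = 8; constraint 10: x4 + x2 = 6, and every other listed constraint is also met.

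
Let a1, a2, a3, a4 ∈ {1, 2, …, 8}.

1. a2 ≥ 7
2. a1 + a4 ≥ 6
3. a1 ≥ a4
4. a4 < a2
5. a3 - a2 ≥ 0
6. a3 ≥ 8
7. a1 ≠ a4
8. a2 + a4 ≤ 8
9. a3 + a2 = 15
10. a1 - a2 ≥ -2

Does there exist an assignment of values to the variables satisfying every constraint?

Satisfiable

Setting (a1, a2, a3, a4) = (8, 7, 8, 1) satisfies everything: constraint 2: a1 + a4 = 9; constraint 5: a3 - a2 = 1, and the others follow.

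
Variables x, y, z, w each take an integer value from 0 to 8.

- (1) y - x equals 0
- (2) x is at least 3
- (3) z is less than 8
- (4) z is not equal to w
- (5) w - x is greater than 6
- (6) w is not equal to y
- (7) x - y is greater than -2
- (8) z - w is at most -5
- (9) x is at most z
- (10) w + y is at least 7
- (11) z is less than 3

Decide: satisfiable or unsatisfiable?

Unsatisfiable

From constraints 2 and 9: z ≥ x and x ≥ 3, so z ≥ 3. From constraint 11: z ≤ 2. But 2 < 3, so no value of z works.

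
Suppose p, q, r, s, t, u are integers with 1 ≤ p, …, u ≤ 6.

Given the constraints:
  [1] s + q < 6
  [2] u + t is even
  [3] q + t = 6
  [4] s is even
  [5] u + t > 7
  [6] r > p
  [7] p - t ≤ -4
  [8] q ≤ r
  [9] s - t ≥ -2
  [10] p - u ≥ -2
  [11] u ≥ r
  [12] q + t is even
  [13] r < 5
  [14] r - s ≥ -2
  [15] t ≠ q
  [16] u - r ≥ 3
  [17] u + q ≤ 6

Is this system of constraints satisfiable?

Unsatisfiable

Constraints 7, 9, 10, 14, and 16 give t − p ≥ 4, p − u ≥ -2, u − r ≥ 3, r − s ≥ -2, s − t ≥ -2.
Adding all 5 inequalities: the left sides telescope to 0, and the right sides sum to 4 + (-2) + 3 + (-2) + (-2) = 1. So 0 ≥ 1, which is false.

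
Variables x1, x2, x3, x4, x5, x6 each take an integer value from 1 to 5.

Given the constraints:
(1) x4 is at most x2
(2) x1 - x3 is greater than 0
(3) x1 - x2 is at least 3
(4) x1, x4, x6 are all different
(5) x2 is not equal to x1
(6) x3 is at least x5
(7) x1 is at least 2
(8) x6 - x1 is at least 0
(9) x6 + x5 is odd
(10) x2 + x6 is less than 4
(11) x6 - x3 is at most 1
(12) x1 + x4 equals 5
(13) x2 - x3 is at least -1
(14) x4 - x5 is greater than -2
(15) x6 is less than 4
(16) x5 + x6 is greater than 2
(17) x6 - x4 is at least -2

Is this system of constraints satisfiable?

Unsatisfiable

Constraints 3, 8, 11, and 13 give x3 − x6 ≥ -1, x6 − x1 ≥ 0, x1 − x2 ≥ 3, x2 − x3 ≥ -1.
Adding all 4 inequalities: the left sides telescope to 0, and the right sides sum to (-1) + 0 + 3 + (-1) = 1. So 0 ≥ 1, which is false.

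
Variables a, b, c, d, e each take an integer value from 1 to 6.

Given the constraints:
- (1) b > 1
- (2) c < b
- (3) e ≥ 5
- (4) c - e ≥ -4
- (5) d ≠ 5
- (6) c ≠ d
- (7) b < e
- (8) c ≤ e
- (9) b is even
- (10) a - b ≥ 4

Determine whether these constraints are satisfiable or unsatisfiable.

Satisfiable

Try a = 6, b = 2, c = 1, d = 3, e = 5.
Check constraint 4: c - e = -4; constraint 9: b = 2 is even; constraint 10: a - b = 4. The remaining constraints are straightforward to verify.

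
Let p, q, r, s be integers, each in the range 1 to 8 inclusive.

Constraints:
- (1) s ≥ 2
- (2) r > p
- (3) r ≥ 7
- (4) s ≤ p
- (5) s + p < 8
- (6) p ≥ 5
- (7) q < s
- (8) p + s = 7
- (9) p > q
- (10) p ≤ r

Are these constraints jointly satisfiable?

Try p = 5, q = 1, r = 8, s = 2.
Check constraint 5: s + p = 7; constraint 8: p + s = 7. The remaining constraints are straightforward to verify.

Satisfiable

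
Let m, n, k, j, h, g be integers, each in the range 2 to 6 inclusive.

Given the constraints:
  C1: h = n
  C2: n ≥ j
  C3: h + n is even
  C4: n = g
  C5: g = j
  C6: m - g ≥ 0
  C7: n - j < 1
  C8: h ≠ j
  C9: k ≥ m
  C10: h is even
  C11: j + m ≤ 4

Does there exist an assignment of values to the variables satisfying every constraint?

From constraints 1, 4, and 5, h = n = g = j, so h = j. But constraint 8 says h ≠ j. Contradiction.

Unsatisfiable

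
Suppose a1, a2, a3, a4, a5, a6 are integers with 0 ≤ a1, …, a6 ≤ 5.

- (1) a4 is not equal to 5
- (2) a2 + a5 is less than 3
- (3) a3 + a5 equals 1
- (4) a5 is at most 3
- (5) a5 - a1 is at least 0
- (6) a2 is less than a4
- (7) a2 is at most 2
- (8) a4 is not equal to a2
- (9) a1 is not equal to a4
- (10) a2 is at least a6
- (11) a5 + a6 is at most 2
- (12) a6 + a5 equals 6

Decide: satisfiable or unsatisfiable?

From constraints 7 and 10: a6 ≤ a2 ≤ 2. From constraint 4: a5 ≤ 3. Hence a6 + a5 ≤ 5. But constraint 12 requires a6 + a5 = 6, and 6 > 5. Contradiction.

Unsatisfiable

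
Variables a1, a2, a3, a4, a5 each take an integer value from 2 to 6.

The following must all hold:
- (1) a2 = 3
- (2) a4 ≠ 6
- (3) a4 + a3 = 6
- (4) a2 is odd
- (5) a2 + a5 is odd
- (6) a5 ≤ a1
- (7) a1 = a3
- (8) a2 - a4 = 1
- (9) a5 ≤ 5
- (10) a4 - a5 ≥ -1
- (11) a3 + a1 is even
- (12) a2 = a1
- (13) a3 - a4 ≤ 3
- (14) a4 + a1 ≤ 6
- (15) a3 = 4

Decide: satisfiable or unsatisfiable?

Unsatisfiable

Constraint 1 fixes a2 = 3 and constraint 15 fixes a3 = 4. Constraints 7 and 12 give a2 = a1 = a3, so a2 = a3. But 3 ≠ 4 — contradiction.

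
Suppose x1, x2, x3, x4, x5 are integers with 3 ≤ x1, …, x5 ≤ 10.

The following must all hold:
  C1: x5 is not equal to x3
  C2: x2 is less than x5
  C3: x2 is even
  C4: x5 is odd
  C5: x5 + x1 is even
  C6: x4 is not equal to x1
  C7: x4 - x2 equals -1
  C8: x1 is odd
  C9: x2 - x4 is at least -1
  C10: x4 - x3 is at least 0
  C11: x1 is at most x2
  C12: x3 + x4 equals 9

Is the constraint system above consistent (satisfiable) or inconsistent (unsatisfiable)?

One satisfying assignment is x1 = 3, x2 = 6, x3 = 4, x4 = 5, x5 = 7.
For the less obvious constraints — constraint 7: x4 - x2 = -1; constraint 9: x2 - x4 = 1; constraint 10: x4 - x3 = 1 — and the others hold by inspection.

Satisfiable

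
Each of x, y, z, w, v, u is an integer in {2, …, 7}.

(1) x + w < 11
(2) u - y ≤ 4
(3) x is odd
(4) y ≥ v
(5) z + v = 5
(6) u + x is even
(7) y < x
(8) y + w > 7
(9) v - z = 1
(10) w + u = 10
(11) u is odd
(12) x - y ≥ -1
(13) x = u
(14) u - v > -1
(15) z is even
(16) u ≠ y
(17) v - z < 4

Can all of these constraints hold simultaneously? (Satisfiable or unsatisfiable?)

Satisfiable

Setting (x, y, z, w, v, u) = (5, 4, 2, 5, 3, 5) satisfies everything: constraint 1: x + w = 10; constraint 2: u - y = 1; constraint 5: z + v = 5, and the others follow.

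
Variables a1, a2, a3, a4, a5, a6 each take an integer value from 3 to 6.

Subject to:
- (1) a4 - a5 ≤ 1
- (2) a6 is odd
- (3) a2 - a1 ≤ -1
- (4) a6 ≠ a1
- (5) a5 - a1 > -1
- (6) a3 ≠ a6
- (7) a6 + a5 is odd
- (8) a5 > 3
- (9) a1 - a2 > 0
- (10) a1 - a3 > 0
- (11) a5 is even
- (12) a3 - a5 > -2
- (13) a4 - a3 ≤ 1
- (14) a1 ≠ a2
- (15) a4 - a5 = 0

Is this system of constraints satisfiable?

Take a1 = 6, a2 = 5, a3 = 5, a4 = 6, a5 = 6, a6 = 3. Then constraint 1: a4 - a5 = 0; constraint 3: a2 - a1 = -1; constraint 5: a5 - a1 = 0, and every other listed constraint is also met.

Satisfiable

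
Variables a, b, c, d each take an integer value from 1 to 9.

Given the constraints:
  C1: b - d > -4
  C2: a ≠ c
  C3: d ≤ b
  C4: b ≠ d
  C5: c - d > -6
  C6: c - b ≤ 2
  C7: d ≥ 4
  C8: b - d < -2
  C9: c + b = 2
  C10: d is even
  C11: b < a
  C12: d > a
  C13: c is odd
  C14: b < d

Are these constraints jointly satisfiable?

Unsatisfiable

Constraints 3, 11, and 12 give a < d, d ≤ b, b < a. Chaining: a < d ≤ b < a, which forces a < a — impossible.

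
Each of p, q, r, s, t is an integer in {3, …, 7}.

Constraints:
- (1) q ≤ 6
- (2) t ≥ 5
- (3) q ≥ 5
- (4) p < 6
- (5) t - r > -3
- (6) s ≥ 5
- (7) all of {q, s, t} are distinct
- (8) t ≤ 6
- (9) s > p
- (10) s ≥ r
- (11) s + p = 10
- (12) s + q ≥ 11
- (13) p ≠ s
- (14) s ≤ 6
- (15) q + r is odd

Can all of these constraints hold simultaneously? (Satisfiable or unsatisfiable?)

Unsatisfiable

Constraints 1, 2, 3, 6, 8, and 14 confine each of q, s, t to the 2 values {5, 6}.
Constraint 7 requires all 3 of them to be distinct, but only 2 values are available — impossible by the pigeonhole principle.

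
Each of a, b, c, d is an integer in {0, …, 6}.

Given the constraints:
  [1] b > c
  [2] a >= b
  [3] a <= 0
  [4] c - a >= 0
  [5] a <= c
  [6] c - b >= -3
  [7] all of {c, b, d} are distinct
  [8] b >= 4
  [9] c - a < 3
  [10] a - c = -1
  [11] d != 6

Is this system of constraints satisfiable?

Unsatisfiable

From constraint 8: b ≥ 4. From constraints 2 and 3: b ≤ a and a ≤ 0, so b ≤ 0. But 0 < 4, so no value of b works.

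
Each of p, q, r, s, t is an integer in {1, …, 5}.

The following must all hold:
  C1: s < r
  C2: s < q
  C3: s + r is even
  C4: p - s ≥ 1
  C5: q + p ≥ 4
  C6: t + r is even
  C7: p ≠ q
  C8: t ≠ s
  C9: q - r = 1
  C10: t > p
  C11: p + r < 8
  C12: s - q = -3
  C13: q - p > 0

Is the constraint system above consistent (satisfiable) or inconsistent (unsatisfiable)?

Setting (p, q, r, s, t) = (2, 4, 3, 1, 3) satisfies everything: constraint 4: p - s = 1; constraint 5: q + p = 6; constraint 9: q - r = 1, and the others follow.

Satisfiable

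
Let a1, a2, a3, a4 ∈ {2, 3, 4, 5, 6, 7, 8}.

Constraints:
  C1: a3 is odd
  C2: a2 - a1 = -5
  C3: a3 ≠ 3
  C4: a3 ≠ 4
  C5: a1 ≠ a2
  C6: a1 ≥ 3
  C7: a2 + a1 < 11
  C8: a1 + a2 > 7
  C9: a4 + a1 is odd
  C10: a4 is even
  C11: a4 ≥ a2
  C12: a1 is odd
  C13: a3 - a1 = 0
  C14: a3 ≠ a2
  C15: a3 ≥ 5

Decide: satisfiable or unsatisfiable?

Satisfiable

Setting (a1, a2, a3, a4) = (7, 2, 7, 4) satisfies everything: constraint 2: a2 - a1 = -5; constraint 7: a2 + a1 = 9; constraint 8: a1 + a2 = 9, and the others follow.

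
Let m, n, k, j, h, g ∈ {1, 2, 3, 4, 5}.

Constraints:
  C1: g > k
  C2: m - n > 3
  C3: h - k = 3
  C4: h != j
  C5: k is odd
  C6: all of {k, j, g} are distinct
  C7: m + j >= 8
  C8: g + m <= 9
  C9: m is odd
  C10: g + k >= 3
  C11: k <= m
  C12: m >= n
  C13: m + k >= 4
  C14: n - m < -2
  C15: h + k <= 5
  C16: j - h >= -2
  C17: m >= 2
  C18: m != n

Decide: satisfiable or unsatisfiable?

Satisfiable

The assignment m = 5, n = 1, k = 1, j = 5, h = 4, g = 4 works:
  constraint 2 holds since m - n = 4.
  constraint 3 holds since h - k = 3.
The rest check out directly.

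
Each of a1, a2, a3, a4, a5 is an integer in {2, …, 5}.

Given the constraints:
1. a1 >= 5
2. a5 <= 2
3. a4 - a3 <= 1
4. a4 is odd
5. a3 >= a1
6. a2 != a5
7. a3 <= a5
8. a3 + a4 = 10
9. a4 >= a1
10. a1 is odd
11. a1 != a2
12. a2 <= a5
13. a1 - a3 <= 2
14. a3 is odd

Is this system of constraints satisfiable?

Unsatisfiable

From constraints 1 and 5: a3 ≥ a1 and a1 ≥ 5, so a3 ≥ 5. From constraints 2 and 7: a3 ≤ a5 and a5 ≤ 2, so a3 ≤ 2. But 2 < 5, so no value of a3 works.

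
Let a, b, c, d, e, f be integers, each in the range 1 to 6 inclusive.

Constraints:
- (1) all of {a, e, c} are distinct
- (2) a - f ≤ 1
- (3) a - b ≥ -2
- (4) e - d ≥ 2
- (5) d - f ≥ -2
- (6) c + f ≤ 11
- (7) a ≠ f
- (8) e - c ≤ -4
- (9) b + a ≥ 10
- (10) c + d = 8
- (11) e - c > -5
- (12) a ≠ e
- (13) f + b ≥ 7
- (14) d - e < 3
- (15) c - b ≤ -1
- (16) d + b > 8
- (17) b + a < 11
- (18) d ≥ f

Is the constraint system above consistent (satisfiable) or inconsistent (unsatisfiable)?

Unsatisfiable

Constraints 2, 3, 4, 5, 8, and 15 give e − d ≥ 2, d − f ≥ -2, f − a ≥ -1, a − b ≥ -2, b − c ≥ 1, c − e ≥ 4.
Adding all 6 inequalities: the left sides telescope to 0, and the right sides sum to 2 + (-2) + (-1) + (-2) + 1 + 4 = 2. So 0 ≥ 2, which is false.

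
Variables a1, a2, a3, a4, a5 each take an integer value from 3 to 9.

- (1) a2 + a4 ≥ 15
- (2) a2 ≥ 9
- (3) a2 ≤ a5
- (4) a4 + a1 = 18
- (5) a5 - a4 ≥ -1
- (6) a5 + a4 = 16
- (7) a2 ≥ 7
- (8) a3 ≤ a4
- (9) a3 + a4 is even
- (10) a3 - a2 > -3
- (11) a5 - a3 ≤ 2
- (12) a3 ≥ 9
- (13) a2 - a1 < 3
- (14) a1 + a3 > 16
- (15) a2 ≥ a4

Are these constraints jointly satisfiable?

Unsatisfiable

From constraints 2 and 3: a5 ≥ a2 ≥ 9. From constraints 8 and 12: a4 ≥ a3 ≥ 9. Hence a5 + a4 ≥ 18. But constraint 6 requires a5 + a4 = 16, and 16 < 18. Contradiction.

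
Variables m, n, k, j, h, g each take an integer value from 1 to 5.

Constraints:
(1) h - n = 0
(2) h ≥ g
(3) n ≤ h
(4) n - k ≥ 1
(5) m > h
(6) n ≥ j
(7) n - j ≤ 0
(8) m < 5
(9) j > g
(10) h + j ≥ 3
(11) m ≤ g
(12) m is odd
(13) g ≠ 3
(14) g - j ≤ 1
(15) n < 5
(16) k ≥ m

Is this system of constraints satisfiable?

Unsatisfiable

Constraints 3, 5, 6, 9, and 11 give g < j, j ≤ n, n ≤ h, h < m, m ≤ g. Chaining: g < j ≤ n ≤ h < m ≤ g, which forces g < g — impossible.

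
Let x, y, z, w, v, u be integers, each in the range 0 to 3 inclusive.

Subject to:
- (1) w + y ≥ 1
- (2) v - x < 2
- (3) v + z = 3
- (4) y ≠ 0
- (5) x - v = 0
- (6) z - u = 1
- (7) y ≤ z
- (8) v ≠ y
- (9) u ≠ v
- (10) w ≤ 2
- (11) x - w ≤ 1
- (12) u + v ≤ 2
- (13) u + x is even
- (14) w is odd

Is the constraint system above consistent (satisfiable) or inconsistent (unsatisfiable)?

Take x = 0, y = 3, z = 3, w = 1, v = 0, u = 2. Then constraint 1: w + y = 4; constraint 2: v - x = 0; constraint 3: v + z = 3, and every other listed constraint is also met.

Satisfiable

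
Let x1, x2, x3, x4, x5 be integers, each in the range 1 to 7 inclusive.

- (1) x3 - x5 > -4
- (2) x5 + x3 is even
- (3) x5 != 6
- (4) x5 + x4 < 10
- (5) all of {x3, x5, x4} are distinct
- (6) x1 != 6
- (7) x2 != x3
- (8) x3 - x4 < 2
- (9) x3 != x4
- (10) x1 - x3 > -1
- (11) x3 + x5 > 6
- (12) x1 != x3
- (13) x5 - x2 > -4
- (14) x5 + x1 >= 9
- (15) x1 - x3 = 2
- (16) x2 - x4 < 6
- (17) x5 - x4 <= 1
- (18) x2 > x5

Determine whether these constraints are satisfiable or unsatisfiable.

Satisfiable

The assignment x1 = 5, x2 = 7, x3 = 3, x4 = 4, x5 = 5 works:
  constraint 1 holds since x3 - x5 = -2.
  constraint 4 holds since x5 + x4 = 9.
  constraint 8 holds since x3 - x4 = -1.
The rest check out directly.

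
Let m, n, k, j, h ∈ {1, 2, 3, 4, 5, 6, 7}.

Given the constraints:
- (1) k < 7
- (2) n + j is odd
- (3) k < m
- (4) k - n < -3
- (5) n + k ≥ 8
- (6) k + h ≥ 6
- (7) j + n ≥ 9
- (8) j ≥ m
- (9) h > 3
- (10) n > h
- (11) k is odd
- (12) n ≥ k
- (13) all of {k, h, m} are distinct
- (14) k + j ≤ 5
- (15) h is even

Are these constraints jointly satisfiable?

One satisfying assignment is m = 3, n = 7, k = 1, j = 4, h = 6.
For the less obvious constraints — constraint 4: k - n = -6; constraint 5: n + k = 8 — and the others hold by inspection.

Satisfiable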